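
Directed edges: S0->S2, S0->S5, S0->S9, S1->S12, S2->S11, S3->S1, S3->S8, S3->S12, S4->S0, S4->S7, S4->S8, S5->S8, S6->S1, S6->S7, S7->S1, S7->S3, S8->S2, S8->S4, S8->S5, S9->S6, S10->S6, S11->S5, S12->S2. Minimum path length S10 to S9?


BFS layer-by-layer from S10:
  dist 0: {S10}
  dist 1: {S6}
  dist 2: {S1, S7}
  dist 3: {S3, S12}
  dist 4: {S2, S8}
  dist 5: {S4, S5, S11}
  dist 6: {S0}
  dist 7: {S9}
  -> S9 reached at distance 7
Shortest path length = 7

7


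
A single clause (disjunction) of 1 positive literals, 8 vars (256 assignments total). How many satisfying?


Step 1: Total=2^8=256
Step 2: Unsat when all 1 false: 2^7=128
Step 3: Sat=256-128=128

128


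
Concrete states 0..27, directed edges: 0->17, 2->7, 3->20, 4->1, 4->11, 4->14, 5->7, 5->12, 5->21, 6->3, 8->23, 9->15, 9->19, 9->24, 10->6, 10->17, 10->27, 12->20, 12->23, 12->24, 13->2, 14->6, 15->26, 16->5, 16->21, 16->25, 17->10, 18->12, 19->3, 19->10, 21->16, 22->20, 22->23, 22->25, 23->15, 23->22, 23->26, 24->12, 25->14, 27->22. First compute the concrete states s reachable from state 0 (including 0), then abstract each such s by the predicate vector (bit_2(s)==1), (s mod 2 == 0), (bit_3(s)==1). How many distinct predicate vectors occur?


BFS from 0:
Concrete reachable: {0, 3, 6, 10, 14, 15, 17, 20, 22, 23, 25, 26, 27}
Abstract via predicates (bit_2(s)==1), (s mod 2 == 0), (bit_3(s)==1):
  (0,0,0) <- {3, 17}
  (0,0,1) <- {25, 27}
  (0,1,0) <- {0}
  (0,1,1) <- {10, 26}
  (1,0,0) <- {23}
  (1,0,1) <- {15}
  (1,1,0) <- {6, 20, 22}
  (1,1,1) <- {14}
Distinct abstract states = 8

8


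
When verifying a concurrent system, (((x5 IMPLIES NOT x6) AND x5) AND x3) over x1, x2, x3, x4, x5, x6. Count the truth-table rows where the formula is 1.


Formula: (((x5 IMPLIES NOT x6) AND x5) AND x3) over 6 vars (64 rows)
Evaluate each row (x1, x2, x3, x4, x5, x6 as bits, MSB first):
  row 0 [000000]: (((0 IMPLIES NOT 0) AND 0) AND 0) -> 0
  row 1 [000001]: (((0 IMPLIES NOT 1) AND 0) AND 0) -> 0
  row 2 [000010]: (((1 IMPLIES NOT 0) AND 1) AND 0) -> 0
  row 3 [000011]: (((1 IMPLIES NOT 1) AND 1) AND 0) -> 0
  row 4 [000100]: (((0 IMPLIES NOT 0) AND 0) AND 0) -> 0
  (every remaining row is evaluated the same way; all 64 results are listed next)
Full result column, 8 rows per line (x1,x2,x3 fixed per line; x4,x5,x6 runs 000..111 left to right):
  rows 0-7 [x1,x2,x3=000]: 00000000  (ones: 0)
  rows 8-15 [x1,x2,x3=001]: 00100010  (ones: 2)
  rows 16-23 [x1,x2,x3=010]: 00000000  (ones: 0)
  rows 24-31 [x1,x2,x3=011]: 00100010  (ones: 2)
  rows 32-39 [x1,x2,x3=100]: 00000000  (ones: 0)
  rows 40-47 [x1,x2,x3=101]: 00100010  (ones: 2)
  rows 48-55 [x1,x2,x3=110]: 00000000  (ones: 0)
  rows 56-63 [x1,x2,x3=111]: 00100010  (ones: 2)
Count of 1-rows = 0+2+0+2+0+2+0+2 = 8

8


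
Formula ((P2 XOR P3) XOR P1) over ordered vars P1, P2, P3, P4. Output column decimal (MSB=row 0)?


Formula: ((P2 XOR P3) XOR P1) over P1, P2, P3, P4 (16 rows)
Evaluate each row (bits = P1,P2,P3,P4, MSB first):
  row 0 [0000]: ((0 XOR 0) XOR 0) -> 0
  row 1 [0001]: ((0 XOR 0) XOR 0) -> 0
  row 2 [0010]: ((0 XOR 1) XOR 0) -> 1
  row 3 [0011]: ((0 XOR 1) XOR 0) -> 1
  row 4 [0100]: ((1 XOR 0) XOR 0) -> 1
  row 5 [0101]: ((1 XOR 0) XOR 0) -> 1
  row 6 [0110]: ((1 XOR 1) XOR 0) -> 0
  row 7 [0111]: ((1 XOR 1) XOR 0) -> 0
  row 8 [1000]: ((0 XOR 0) XOR 1) -> 1
  row 9 [1001]: ((0 XOR 0) XOR 1) -> 1
  row 10 [1010]: ((0 XOR 1) XOR 1) -> 0
  row 11 [1011]: ((0 XOR 1) XOR 1) -> 0
  row 12 [1100]: ((1 XOR 0) XOR 1) -> 0
  row 13 [1101]: ((1 XOR 0) XOR 1) -> 0
  row 14 [1110]: ((1 XOR 1) XOR 1) -> 1
  row 15 [1111]: ((1 XOR 1) XOR 1) -> 1
Full result column, 4 rows per line (P1,P2 fixed per line; P3,P4 runs 00..11 left to right):
  rows 0-3 [P1,P2=00]: 0011  = hex 3
  rows 4-7 [P1,P2=01]: 1100  = hex C
  rows 8-11 [P1,P2=10]: 1100  = hex C
  rows 12-15 [P1,P2=11]: 0011  = hex 3
Output column (row 0 .. row 15) = 0011110011000011
Output column grouped in 4s = 0011 1100 1100 0011 = 0x3CC3
Convert to decimal digit by digit (value = value*16 + digit):
  3 -> 3
  3*16 + 12 (C) = 60
  60*16 + 12 (C) = 972
  972*16 + 3 = 15555
Decimal = 15555

15555


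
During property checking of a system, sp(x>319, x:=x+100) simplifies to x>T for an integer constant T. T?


Formula: sp(P, x:=E) = exists old_x. (x = E[old_x/x]) AND P[old_x/x] (old_x is the value of x before the assignment; eliminate old_x by solving x = E[old_x/x] for old_x)
Step 1: Precondition P: x>319, i.e. old_x > 319
Step 2: Assignment gives x = old_x + 100, so old_x = x - 100
Step 3: Substitute into P: x - 100 > 319
Step 4: Simplify: x > 319+100 = 419

419


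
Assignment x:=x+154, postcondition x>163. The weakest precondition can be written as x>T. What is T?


Formula: wp(x:=E, P) = P[E/x] (substitute E for x in postcondition)
Step 1: Postcondition: x>163
Step 2: Substitute x+154 for x: x+154>163
Step 3: Solve for x: x > 163-154 = 9

9


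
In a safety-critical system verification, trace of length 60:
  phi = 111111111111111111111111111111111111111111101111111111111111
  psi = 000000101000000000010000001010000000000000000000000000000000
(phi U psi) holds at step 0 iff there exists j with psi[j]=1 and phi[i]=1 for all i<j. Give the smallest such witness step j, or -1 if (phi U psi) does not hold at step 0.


(phi U psi) at 0: need smallest j with psi[j]=1 and phi[i]=1 for all i in [0,j).
Scan from step 0:
  step 0: phi=1, psi=0 -> continue
  step 1: phi=1, psi=0 -> continue
  step 2: phi=1, psi=0 -> continue
  step 3: phi=1, psi=0 -> continue
  step 6: psi=1 and phi held for [0,6) -> witness found
Witness step = 6

6


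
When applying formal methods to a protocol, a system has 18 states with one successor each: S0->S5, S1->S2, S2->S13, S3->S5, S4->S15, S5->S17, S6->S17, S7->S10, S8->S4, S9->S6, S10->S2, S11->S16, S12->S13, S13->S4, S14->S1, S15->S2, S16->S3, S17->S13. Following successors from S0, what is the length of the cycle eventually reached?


Trace from S0 until a state repeats:
  S0 -> S5 -> S17 -> S13 -> S4 -> S15 -> S2 -> S13
S13 first seen at step 3, revisited at step 7.
Cycle length = 7 - 3 = 4

4


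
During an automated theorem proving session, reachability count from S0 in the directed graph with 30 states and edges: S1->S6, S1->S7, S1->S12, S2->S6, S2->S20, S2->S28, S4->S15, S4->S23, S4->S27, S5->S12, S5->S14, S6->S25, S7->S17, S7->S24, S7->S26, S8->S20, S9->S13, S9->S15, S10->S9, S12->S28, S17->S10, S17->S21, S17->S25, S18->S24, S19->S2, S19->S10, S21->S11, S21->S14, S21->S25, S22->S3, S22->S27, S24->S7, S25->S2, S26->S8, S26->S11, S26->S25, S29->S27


BFS from S0:
  layer 0: {S0}
Reachable set: {S0}
Count = 1

1


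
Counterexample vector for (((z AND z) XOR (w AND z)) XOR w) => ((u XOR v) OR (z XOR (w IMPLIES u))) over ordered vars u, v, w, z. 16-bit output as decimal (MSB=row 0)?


F1 = (((z AND z) XOR (w AND z)) XOR w)
F2 = ((u XOR v) OR (z XOR (w IMPLIES u)))
Counterexample to F1=>F2 is where F1=1 and F2=0.
Evaluate each row (bits = u,v,w,z, MSB first):
  row 0 [0000]: F1=0 F2=1 -> F1&~F2 -> 0
  row 1 [0001]: F1=1 F2=0 -> F1&~F2 -> 1
  row 2 [0010]: F1=1 F2=0 -> F1&~F2 -> 1
  row 3 [0011]: F1=1 F2=1 -> F1&~F2 -> 0
  row 4 [0100]: F1=0 F2=1 -> F1&~F2 -> 0
  row 5 [0101]: F1=1 F2=1 -> F1&~F2 -> 0
  row 6 [0110]: F1=1 F2=1 -> F1&~F2 -> 0
  row 7 [0111]: F1=1 F2=1 -> F1&~F2 -> 0
  row 8 [1000]: F1=0 F2=1 -> F1&~F2 -> 0
  row 9 [1001]: F1=1 F2=1 -> F1&~F2 -> 0
  row 10 [1010]: F1=1 F2=1 -> F1&~F2 -> 0
  row 11 [1011]: F1=1 F2=1 -> F1&~F2 -> 0
  row 12 [1100]: F1=0 F2=1 -> F1&~F2 -> 0
  row 13 [1101]: F1=1 F2=0 -> F1&~F2 -> 1
  row 14 [1110]: F1=1 F2=1 -> F1&~F2 -> 0
  row 15 [1111]: F1=1 F2=0 -> F1&~F2 -> 1
Full result column, 4 rows per line (u,v fixed per line; w,z runs 00..11 left to right):
  rows 0-3 [u,v=00]: 0110  = hex 6
  rows 4-7 [u,v=01]: 0000  = hex 0
  rows 8-11 [u,v=10]: 0000  = hex 0
  rows 12-15 [u,v=11]: 0101  = hex 5
Counterexample vector (row 0 .. row 15) = 0110000000000101
Output column grouped in 4s = 0110 0000 0000 0101 = 0x6005
Convert to decimal digit by digit (value = value*16 + digit):
  6 -> 6
  6*16 + 0 = 96
  96*16 + 0 = 1536
  1536*16 + 5 = 24581
Decimal = 24581

24581


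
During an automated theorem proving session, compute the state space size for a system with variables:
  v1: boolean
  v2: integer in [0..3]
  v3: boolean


State space = product of domain sizes of all variables.
Domain sizes:
  v1 (boolean): 2
  v2 (integer in [0..3]): 4
  v3 (boolean): 2
Product = 2 * 4 * 2 = 16

16


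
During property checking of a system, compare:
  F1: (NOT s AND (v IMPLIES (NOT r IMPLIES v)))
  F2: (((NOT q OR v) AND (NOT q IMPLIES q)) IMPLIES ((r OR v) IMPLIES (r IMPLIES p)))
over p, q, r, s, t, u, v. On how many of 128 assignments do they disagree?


F1 = (NOT s AND (v IMPLIES (NOT r IMPLIES v)))
F2 = (((NOT q OR v) AND (NOT q IMPLIES q)) IMPLIES ((r OR v) IMPLIES (r IMPLIES p)))
Evaluate both on each of 128 rows (bits = p,q,r,s,t,u,v):
  row 0 [0000000]: F1=1 F2=1 -> 0
  row 1 [0000001]: F1=1 F2=1 -> 0
  row 2 [0000010]: F1=1 F2=1 -> 0
  row 3 [0000011]: F1=1 F2=1 -> 0
  row 4 [0000100]: F1=1 F2=1 -> 0
  (every remaining row is evaluated the same way; all 128 results are listed next)
Full result column, 8 rows per line (p,q,r,s fixed per line; t,u,v runs 000..111 left to right):
  rows 0-7 [p,q,r,s=0000]: 00000000  (ones: 0)
  rows 8-15 [p,q,r,s=0001]: 11111111  (ones: 8)
  rows 16-23 [p,q,r,s=0010]: 00000000  (ones: 0)
  rows 24-31 [p,q,r,s=0011]: 11111111  (ones: 8)
  rows 32-39 [p,q,r,s=0100]: 00000000  (ones: 0)
  rows 40-47 [p,q,r,s=0101]: 11111111  (ones: 8)
  rows 48-55 [p,q,r,s=0110]: 01010101  (ones: 4)
  rows 56-63 [p,q,r,s=0111]: 10101010  (ones: 4)
  rows 64-71 [p,q,r,s=1000]: 00000000  (ones: 0)
  rows 72-79 [p,q,r,s=1001]: 11111111  (ones: 8)
  rows 80-87 [p,q,r,s=1010]: 00000000  (ones: 0)
  rows 88-95 [p,q,r,s=1011]: 11111111  (ones: 8)
  rows 96-103 [p,q,r,s=1100]: 00000000  (ones: 0)
  rows 104-111 [p,q,r,s=1101]: 11111111  (ones: 8)
  rows 112-119 [p,q,r,s=1110]: 00000000  (ones: 0)
  rows 120-127 [p,q,r,s=1111]: 11111111  (ones: 8)
Disagreements = 0+8+0+8+0+8+4+4+0+8+0+8+0+8+0+8 = 64

64


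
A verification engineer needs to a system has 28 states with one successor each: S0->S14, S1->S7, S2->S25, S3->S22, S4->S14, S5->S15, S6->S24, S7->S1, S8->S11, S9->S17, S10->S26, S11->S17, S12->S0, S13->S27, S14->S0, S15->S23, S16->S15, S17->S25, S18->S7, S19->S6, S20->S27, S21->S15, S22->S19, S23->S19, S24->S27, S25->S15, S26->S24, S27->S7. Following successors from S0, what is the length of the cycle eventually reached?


Trace from S0 until a state repeats:
  S0 -> S14 -> S0
S0 first seen at step 0, revisited at step 2.
Cycle length = 2 - 0 = 2

2


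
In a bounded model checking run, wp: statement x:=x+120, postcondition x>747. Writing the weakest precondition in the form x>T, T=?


Formula: wp(x:=E, P) = P[E/x] (substitute E for x in postcondition)
Step 1: Postcondition: x>747
Step 2: Substitute x+120 for x: x+120>747
Step 3: Solve for x: x > 747-120 = 627

627


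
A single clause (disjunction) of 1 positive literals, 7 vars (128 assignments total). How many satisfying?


Step 1: Total=2^7=128
Step 2: Unsat when all 1 false: 2^6=64
Step 3: Sat=128-64=64

64


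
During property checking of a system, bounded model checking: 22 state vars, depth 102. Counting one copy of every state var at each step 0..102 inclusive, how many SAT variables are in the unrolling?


BMC unrolls to depth k, creating one copy of each state var for steps 0..k.
Step count = 102 + 1 = 103 (steps 0 through 102)
Vars per step = 22
Total = 22 * 103 = 2266

2266


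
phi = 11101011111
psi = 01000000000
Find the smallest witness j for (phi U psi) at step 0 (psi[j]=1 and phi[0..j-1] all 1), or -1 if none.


(phi U psi) at 0: need smallest j with psi[j]=1 and phi[i]=1 for all i in [0,j).
Scan from step 0:
  step 0: phi=1, psi=0 -> continue
  step 1: psi=1 and phi held for [0,1) -> witness found
Witness step = 1

1


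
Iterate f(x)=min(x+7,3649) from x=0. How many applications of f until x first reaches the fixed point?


Step 1: x=0, cap=3649, increment=7
Step 2: x grows by 7 each step until capped at 3649; fixed point is x=3649
Step 3: iterations = ceil(3649/7) = 522

522


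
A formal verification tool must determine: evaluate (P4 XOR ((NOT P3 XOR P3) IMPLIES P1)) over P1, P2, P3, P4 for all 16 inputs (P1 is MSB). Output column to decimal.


Formula: (P4 XOR ((NOT P3 XOR P3) IMPLIES P1)) over P1, P2, P3, P4 (16 rows)
Evaluate each row (bits = P1,P2,P3,P4, MSB first):
  row 0 [0000]: (0 XOR ((NOT 0 XOR 0) IMPLIES 0)) -> 0
  row 1 [0001]: (1 XOR ((NOT 0 XOR 0) IMPLIES 0)) -> 1
  row 2 [0010]: (0 XOR ((NOT 1 XOR 1) IMPLIES 0)) -> 0
  row 3 [0011]: (1 XOR ((NOT 1 XOR 1) IMPLIES 0)) -> 1
  row 4 [0100]: (0 XOR ((NOT 0 XOR 0) IMPLIES 0)) -> 0
  row 5 [0101]: (1 XOR ((NOT 0 XOR 0) IMPLIES 0)) -> 1
  row 6 [0110]: (0 XOR ((NOT 1 XOR 1) IMPLIES 0)) -> 0
  row 7 [0111]: (1 XOR ((NOT 1 XOR 1) IMPLIES 0)) -> 1
  row 8 [1000]: (0 XOR ((NOT 0 XOR 0) IMPLIES 1)) -> 1
  row 9 [1001]: (1 XOR ((NOT 0 XOR 0) IMPLIES 1)) -> 0
  row 10 [1010]: (0 XOR ((NOT 1 XOR 1) IMPLIES 1)) -> 1
  row 11 [1011]: (1 XOR ((NOT 1 XOR 1) IMPLIES 1)) -> 0
  row 12 [1100]: (0 XOR ((NOT 0 XOR 0) IMPLIES 1)) -> 1
  row 13 [1101]: (1 XOR ((NOT 0 XOR 0) IMPLIES 1)) -> 0
  row 14 [1110]: (0 XOR ((NOT 1 XOR 1) IMPLIES 1)) -> 1
  row 15 [1111]: (1 XOR ((NOT 1 XOR 1) IMPLIES 1)) -> 0
Full result column, 4 rows per line (P1,P2 fixed per line; P3,P4 runs 00..11 left to right):
  rows 0-3 [P1,P2=00]: 0101  = hex 5
  rows 4-7 [P1,P2=01]: 0101  = hex 5
  rows 8-11 [P1,P2=10]: 1010  = hex A
  rows 12-15 [P1,P2=11]: 1010  = hex A
Output column (row 0 .. row 15) = 0101010110101010
Output column grouped in 4s = 0101 0101 1010 1010 = 0x55AA
Convert to decimal digit by digit (value = value*16 + digit):
  5 -> 5
  5*16 + 5 = 85
  85*16 + 10 (A) = 1370
  1370*16 + 10 (A) = 21930
Decimal = 21930

21930


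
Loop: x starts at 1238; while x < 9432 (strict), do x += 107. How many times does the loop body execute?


Step 1: x goes from 1238 toward 9432 by 107; the body runs while x<9432, so iterations = ceil((bound-start)/step)
Step 2: Distance=8194
Step 3: ceil(8194/107)=77

77


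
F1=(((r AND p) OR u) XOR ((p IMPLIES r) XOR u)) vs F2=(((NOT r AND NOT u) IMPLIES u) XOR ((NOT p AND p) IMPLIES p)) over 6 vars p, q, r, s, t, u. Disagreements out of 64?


F1 = (((r AND p) OR u) XOR ((p IMPLIES r) XOR u))
F2 = (((NOT r AND NOT u) IMPLIES u) XOR ((NOT p AND p) IMPLIES p))
Evaluate both on each of 64 rows (bits = p,q,r,s,t,u):
  row 0 [000000]: F1=1 F2=1 -> 0
  row 1 [000001]: F1=1 F2=0 (differ) -> 1
  row 2 [000010]: F1=1 F2=1 -> 0
  row 3 [000011]: F1=1 F2=0 (differ) -> 1
  row 4 [000100]: F1=1 F2=1 -> 0
  (every remaining row is evaluated the same way; all 64 results are listed next)
Full result column, 8 rows per line (p,q,r fixed per line; s,t,u runs 000..111 left to right):
  rows 0-7 [p,q,r=000]: 01010101  (ones: 4)
  rows 8-15 [p,q,r=001]: 11111111  (ones: 8)
  rows 16-23 [p,q,r=010]: 01010101  (ones: 4)
  rows 24-31 [p,q,r=011]: 11111111  (ones: 8)
  rows 32-39 [p,q,r=100]: 10101010  (ones: 4)
  rows 40-47 [p,q,r=101]: 01010101  (ones: 4)
  rows 48-55 [p,q,r=110]: 10101010  (ones: 4)
  rows 56-63 [p,q,r=111]: 01010101  (ones: 4)
Disagreements = 4+8+4+8+4+4+4+4 = 40

40


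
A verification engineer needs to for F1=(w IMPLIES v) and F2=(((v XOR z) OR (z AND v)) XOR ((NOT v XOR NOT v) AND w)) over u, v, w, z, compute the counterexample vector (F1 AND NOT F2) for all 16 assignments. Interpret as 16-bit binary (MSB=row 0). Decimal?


F1 = (w IMPLIES v)
F2 = (((v XOR z) OR (z AND v)) XOR ((NOT v XOR NOT v) AND w))
Counterexample to F1=>F2 is where F1=1 and F2=0.
Evaluate each row (bits = u,v,w,z, MSB first):
  row 0 [0000]: F1=1 F2=0 -> F1&~F2 -> 1
  row 1 [0001]: F1=1 F2=1 -> F1&~F2 -> 0
  row 2 [0010]: F1=0 F2=0 -> F1&~F2 -> 0
  row 3 [0011]: F1=0 F2=1 -> F1&~F2 -> 0
  row 4 [0100]: F1=1 F2=1 -> F1&~F2 -> 0
  row 5 [0101]: F1=1 F2=1 -> F1&~F2 -> 0
  row 6 [0110]: F1=1 F2=1 -> F1&~F2 -> 0
  row 7 [0111]: F1=1 F2=1 -> F1&~F2 -> 0
  row 8 [1000]: F1=1 F2=0 -> F1&~F2 -> 1
  row 9 [1001]: F1=1 F2=1 -> F1&~F2 -> 0
  row 10 [1010]: F1=0 F2=0 -> F1&~F2 -> 0
  row 11 [1011]: F1=0 F2=1 -> F1&~F2 -> 0
  row 12 [1100]: F1=1 F2=1 -> F1&~F2 -> 0
  row 13 [1101]: F1=1 F2=1 -> F1&~F2 -> 0
  row 14 [1110]: F1=1 F2=1 -> F1&~F2 -> 0
  row 15 [1111]: F1=1 F2=1 -> F1&~F2 -> 0
Full result column, 4 rows per line (u,v fixed per line; w,z runs 00..11 left to right):
  rows 0-3 [u,v=00]: 1000  = hex 8
  rows 4-7 [u,v=01]: 0000  = hex 0
  rows 8-11 [u,v=10]: 1000  = hex 8
  rows 12-15 [u,v=11]: 0000  = hex 0
Counterexample vector (row 0 .. row 15) = 1000000010000000
Output column grouped in 4s = 1000 0000 1000 0000 = 0x8080
Convert to decimal digit by digit (value = value*16 + digit):
  8 -> 8
  8*16 + 0 = 128
  128*16 + 8 = 2056
  2056*16 + 0 = 32896
Decimal = 32896

32896


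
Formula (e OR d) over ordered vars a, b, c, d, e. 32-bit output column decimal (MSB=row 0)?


Formula: (e OR d) over a, b, c, d, e (32 rows)
Evaluate each row (bits = a,b,c,d,e, MSB first):
  row 0 [00000]: (0 OR 0) -> 0
  row 1 [00001]: (1 OR 0) -> 1
  row 2 [00010]: (0 OR 1) -> 1
  row 3 [00011]: (1 OR 1) -> 1
  row 4 [00100]: (0 OR 0) -> 0
  row 5 [00101]: (1 OR 0) -> 1
  row 6 [00110]: (0 OR 1) -> 1
  row 7 [00111]: (1 OR 1) -> 1
  row 8 [01000]: (0 OR 0) -> 0
  row 9 [01001]: (1 OR 0) -> 1
  row 10 [01010]: (0 OR 1) -> 1
  row 11 [01011]: (1 OR 1) -> 1
  row 12 [01100]: (0 OR 0) -> 0
  row 13 [01101]: (1 OR 0) -> 1
  row 14 [01110]: (0 OR 1) -> 1
  row 15 [01111]: (1 OR 1) -> 1
  row 16 [10000]: (0 OR 0) -> 0
  row 17 [10001]: (1 OR 0) -> 1
  row 18 [10010]: (0 OR 1) -> 1
  row 19 [10011]: (1 OR 1) -> 1
  row 20 [10100]: (0 OR 0) -> 0
  row 21 [10101]: (1 OR 0) -> 1
  row 22 [10110]: (0 OR 1) -> 1
  row 23 [10111]: (1 OR 1) -> 1
  row 24 [11000]: (0 OR 0) -> 0
  row 25 [11001]: (1 OR 0) -> 1
  row 26 [11010]: (0 OR 1) -> 1
  row 27 [11011]: (1 OR 1) -> 1
  row 28 [11100]: (0 OR 0) -> 0
  row 29 [11101]: (1 OR 0) -> 1
  row 30 [11110]: (0 OR 1) -> 1
  row 31 [11111]: (1 OR 1) -> 1
Full result column, 4 rows per line (a,b,c fixed per line; d,e runs 00..11 left to right):
  rows 0-3 [a,b,c=000]: 0111  = hex 7
  rows 4-7 [a,b,c=001]: 0111  = hex 7
  rows 8-11 [a,b,c=010]: 0111  = hex 7
  rows 12-15 [a,b,c=011]: 0111  = hex 7
  rows 16-19 [a,b,c=100]: 0111  = hex 7
  rows 20-23 [a,b,c=101]: 0111  = hex 7
  rows 24-27 [a,b,c=110]: 0111  = hex 7
  rows 28-31 [a,b,c=111]: 0111  = hex 7
Output column (row 0 .. row 31) = 01110111011101110111011101110111
Output column grouped in 4s = 0111 0111 0111 0111 0111 0111 0111 0111 = 0x77777777
Convert to decimal digit by digit (value = value*16 + digit):
  7 -> 7
  7*16 + 7 = 119
  119*16 + 7 = 1911
  1911*16 + 7 = 30583
  30583*16 + 7 = 489335
  489335*16 + 7 = 7829367
  7829367*16 + 7 = 125269879
  125269879*16 + 7 = 2004318071
Decimal = 2004318071

2004318071


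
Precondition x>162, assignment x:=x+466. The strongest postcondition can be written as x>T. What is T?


Formula: sp(P, x:=E) = exists old_x. (x = E[old_x/x]) AND P[old_x/x] (old_x is the value of x before the assignment; eliminate old_x by solving x = E[old_x/x] for old_x)
Step 1: Precondition P: x>162, i.e. old_x > 162
Step 2: Assignment gives x = old_x + 466, so old_x = x - 466
Step 3: Substitute into P: x - 466 > 162
Step 4: Simplify: x > 162+466 = 628

628


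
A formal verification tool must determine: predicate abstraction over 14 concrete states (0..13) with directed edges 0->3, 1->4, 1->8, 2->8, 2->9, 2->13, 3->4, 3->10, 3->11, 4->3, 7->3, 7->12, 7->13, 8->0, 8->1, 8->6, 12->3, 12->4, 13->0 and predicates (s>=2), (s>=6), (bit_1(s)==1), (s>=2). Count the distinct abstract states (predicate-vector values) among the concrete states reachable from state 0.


BFS from 0:
Concrete reachable: {0, 3, 4, 10, 11}
Abstract via predicates (s>=2), (s>=6), (bit_1(s)==1), (s>=2):
  (0,0,0,0) <- {0}
  (1,0,0,1) <- {4}
  (1,0,1,1) <- {3}
  (1,1,1,1) <- {10, 11}
Distinct abstract states = 4

4


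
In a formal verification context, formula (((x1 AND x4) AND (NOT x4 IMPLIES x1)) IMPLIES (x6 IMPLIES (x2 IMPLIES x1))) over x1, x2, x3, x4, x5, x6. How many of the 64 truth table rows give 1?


Formula: (((x1 AND x4) AND (NOT x4 IMPLIES x1)) IMPLIES (x6 IMPLIES (x2 IMPLIES x1))) over 6 vars (64 rows)
Evaluate each row (x1, x2, x3, x4, x5, x6 as bits, MSB first):
  row 0 [000000]: (((0 AND 0) AND (NOT 0 IMPLIES 0)) IMPLIES (0 IMPLIES (0 IMPLIES 0))) -> 1
  row 1 [000001]: (((0 AND 0) AND (NOT 0 IMPLIES 0)) IMPLIES (1 IMPLIES (0 IMPLIES 0))) -> 1
  row 2 [000010]: (((0 AND 0) AND (NOT 0 IMPLIES 0)) IMPLIES (0 IMPLIES (0 IMPLIES 0))) -> 1
  row 3 [000011]: (((0 AND 0) AND (NOT 0 IMPLIES 0)) IMPLIES (1 IMPLIES (0 IMPLIES 0))) -> 1
  row 4 [000100]: (((0 AND 1) AND (NOT 1 IMPLIES 0)) IMPLIES (0 IMPLIES (0 IMPLIES 0))) -> 1
  (every remaining row is evaluated the same way; all 64 results are listed next)
Full result column, 8 rows per line (x1,x2,x3 fixed per line; x4,x5,x6 runs 000..111 left to right):
  rows 0-7 [x1,x2,x3=000]: 11111111  (ones: 8)
  rows 8-15 [x1,x2,x3=001]: 11111111  (ones: 8)
  rows 16-23 [x1,x2,x3=010]: 11111111  (ones: 8)
  rows 24-31 [x1,x2,x3=011]: 11111111  (ones: 8)
  rows 32-39 [x1,x2,x3=100]: 11111111  (ones: 8)
  rows 40-47 [x1,x2,x3=101]: 11111111  (ones: 8)
  rows 48-55 [x1,x2,x3=110]: 11111111  (ones: 8)
  rows 56-63 [x1,x2,x3=111]: 11111111  (ones: 8)
Count of 1-rows = 8+8+8+8+8+8+8+8 = 64

64


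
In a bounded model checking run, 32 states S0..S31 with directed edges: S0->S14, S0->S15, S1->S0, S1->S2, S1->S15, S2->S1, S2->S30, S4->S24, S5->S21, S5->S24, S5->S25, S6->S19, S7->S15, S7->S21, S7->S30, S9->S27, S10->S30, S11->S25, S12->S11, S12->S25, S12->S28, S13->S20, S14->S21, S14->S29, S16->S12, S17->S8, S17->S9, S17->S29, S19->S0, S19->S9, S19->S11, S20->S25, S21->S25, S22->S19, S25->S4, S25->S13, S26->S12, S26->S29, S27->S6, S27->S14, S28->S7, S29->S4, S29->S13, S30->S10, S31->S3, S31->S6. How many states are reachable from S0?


BFS from S0:
  layer 0: {S0}
  layer 1: {S14, S15}
  layer 2: {S21, S29}
  layer 3: {S4, S13, S25}
  layer 4: {S20, S24}
Reachable set: {S0, S4, S13, S14, S15, S20, S21, S24, S25, S29}
Count = 10

10


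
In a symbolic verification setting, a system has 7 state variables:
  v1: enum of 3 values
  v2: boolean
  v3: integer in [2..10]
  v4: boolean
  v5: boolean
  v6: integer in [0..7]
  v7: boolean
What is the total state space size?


State space = product of domain sizes of all variables.
Domain sizes:
  v1 (enum of 3 values): 3
  v2 (boolean): 2
  v3 (integer in [2..10]): 9
  v4 (boolean): 2
  v5 (boolean): 2
  v6 (integer in [0..7]): 8
  v7 (boolean): 2
Product = 3 * 2 * 9 * 2 * 2 * 8 * 2 = 3456

3456


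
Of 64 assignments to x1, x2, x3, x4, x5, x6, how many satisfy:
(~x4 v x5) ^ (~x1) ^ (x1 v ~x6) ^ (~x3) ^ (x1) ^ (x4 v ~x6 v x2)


CNF with 6 clauses over 6 vars (64 assignments).
An assignment satisfies CNF iff every clause has >=1 true literal.
Check each row (bits = x1,x2,x3,x4,x5,x6; clause T/F shown):
  row 0 [000000]: clauses=TTTTFT -> 0
  row 1 [000001]: clauses=TTFTFF -> 0
  row 2 [000010]: clauses=TTTTFT -> 0
  row 3 [000011]: clauses=TTFTFF -> 0
  row 4 [000100]: clauses=FTTTFT -> 0
  (every remaining row is evaluated the same way; all 64 results are listed next)
Full result column, 8 rows per line (x1,x2,x3 fixed per line; x4,x5,x6 runs 000..111 left to right):
  rows 0-7 [x1,x2,x3=000]: 00000000  (ones: 0)
  rows 8-15 [x1,x2,x3=001]: 00000000  (ones: 0)
  rows 16-23 [x1,x2,x3=010]: 00000000  (ones: 0)
  rows 24-31 [x1,x2,x3=011]: 00000000  (ones: 0)
  rows 32-39 [x1,x2,x3=100]: 00000000  (ones: 0)
  rows 40-47 [x1,x2,x3=101]: 00000000  (ones: 0)
  rows 48-55 [x1,x2,x3=110]: 00000000  (ones: 0)
  rows 56-63 [x1,x2,x3=111]: 00000000  (ones: 0)
Satisfying assignments = 0+0+0+0+0+0+0+0 = 0

0


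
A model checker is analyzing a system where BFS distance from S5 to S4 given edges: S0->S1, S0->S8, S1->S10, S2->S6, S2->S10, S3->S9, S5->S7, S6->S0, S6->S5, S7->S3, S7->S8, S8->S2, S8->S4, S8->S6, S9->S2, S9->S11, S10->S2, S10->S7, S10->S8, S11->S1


BFS layer-by-layer from S5:
  dist 0: {S5}
  dist 1: {S7}
  dist 2: {S3, S8}
  dist 3: {S2, S4, S6, S9}
  -> S4 reached at distance 3
Shortest path length = 3

3


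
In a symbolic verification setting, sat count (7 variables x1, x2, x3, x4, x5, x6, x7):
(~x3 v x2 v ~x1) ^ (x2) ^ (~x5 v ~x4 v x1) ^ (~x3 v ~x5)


CNF with 4 clauses over 7 vars (128 assignments).
An assignment satisfies CNF iff every clause has >=1 true literal.
Check each row (bits = x1,x2,x3,x4,x5,x6,x7; clause T/F shown):
  row 0 [0000000]: clauses=TFTT -> 0
  row 1 [0000001]: clauses=TFTT -> 0
  row 2 [0000010]: clauses=TFTT -> 0
  row 3 [0000011]: clauses=TFTT -> 0
  row 4 [0000100]: clauses=TFTT -> 0
  (every remaining row is evaluated the same way; all 128 results are listed next)
Full result column, 8 rows per line (x1,x2,x3,x4 fixed per line; x5,x6,x7 runs 000..111 left to right):
  rows 0-7 [x1,x2,x3,x4=0000]: 00000000  (ones: 0)
  rows 8-15 [x1,x2,x3,x4=0001]: 00000000  (ones: 0)
  rows 16-23 [x1,x2,x3,x4=0010]: 00000000  (ones: 0)
  rows 24-31 [x1,x2,x3,x4=0011]: 00000000  (ones: 0)
  rows 32-39 [x1,x2,x3,x4=0100]: 11111111  (ones: 8)
  rows 40-47 [x1,x2,x3,x4=0101]: 11110000  (ones: 4)
  rows 48-55 [x1,x2,x3,x4=0110]: 11110000  (ones: 4)
  rows 56-63 [x1,x2,x3,x4=0111]: 11110000  (ones: 4)
  rows 64-71 [x1,x2,x3,x4=1000]: 00000000  (ones: 0)
  rows 72-79 [x1,x2,x3,x4=1001]: 00000000  (ones: 0)
  rows 80-87 [x1,x2,x3,x4=1010]: 00000000  (ones: 0)
  rows 88-95 [x1,x2,x3,x4=1011]: 00000000  (ones: 0)
  rows 96-103 [x1,x2,x3,x4=1100]: 11111111  (ones: 8)
  rows 104-111 [x1,x2,x3,x4=1101]: 11111111  (ones: 8)
  rows 112-119 [x1,x2,x3,x4=1110]: 11110000  (ones: 4)
  rows 120-127 [x1,x2,x3,x4=1111]: 11110000  (ones: 4)
Satisfying assignments = 0+0+0+0+8+4+4+4+0+0+0+0+8+8+4+4 = 44

44


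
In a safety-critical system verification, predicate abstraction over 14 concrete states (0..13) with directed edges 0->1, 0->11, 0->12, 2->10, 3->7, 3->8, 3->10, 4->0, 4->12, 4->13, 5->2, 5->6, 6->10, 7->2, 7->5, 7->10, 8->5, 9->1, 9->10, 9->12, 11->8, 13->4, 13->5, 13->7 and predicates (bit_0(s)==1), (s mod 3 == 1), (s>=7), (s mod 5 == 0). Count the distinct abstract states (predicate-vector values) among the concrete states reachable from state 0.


BFS from 0:
Concrete reachable: {0, 1, 2, 5, 6, 8, 10, 11, 12}
Abstract via predicates (bit_0(s)==1), (s mod 3 == 1), (s>=7), (s mod 5 == 0):
  (0,0,0,0) <- {2, 6}
  (0,0,0,1) <- {0}
  (0,0,1,0) <- {8, 12}
  (0,1,1,1) <- {10}
  (1,0,0,1) <- {5}
  (1,0,1,0) <- {11}
  (1,1,0,0) <- {1}
Distinct abstract states = 7

7


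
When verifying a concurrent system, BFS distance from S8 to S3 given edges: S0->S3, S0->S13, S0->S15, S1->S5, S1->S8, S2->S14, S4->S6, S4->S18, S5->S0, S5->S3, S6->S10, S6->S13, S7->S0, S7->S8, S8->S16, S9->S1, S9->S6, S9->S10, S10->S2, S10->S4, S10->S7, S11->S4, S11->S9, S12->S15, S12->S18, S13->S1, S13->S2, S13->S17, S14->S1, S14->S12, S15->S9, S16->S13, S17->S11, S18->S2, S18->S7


BFS layer-by-layer from S8:
  dist 0: {S8}
  dist 1: {S16}
  dist 2: {S13}
  dist 3: {S1, S2, S17}
  dist 4: {S5, S11, S14}
  dist 5: {S0, S3, S4, S9, S12}
  -> S3 reached at distance 5
Shortest path length = 5

5


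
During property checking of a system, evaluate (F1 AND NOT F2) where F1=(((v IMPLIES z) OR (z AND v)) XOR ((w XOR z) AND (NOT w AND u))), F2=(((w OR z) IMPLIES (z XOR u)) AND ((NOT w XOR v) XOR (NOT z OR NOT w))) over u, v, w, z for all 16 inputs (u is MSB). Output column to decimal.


F1 = (((v IMPLIES z) OR (z AND v)) XOR ((w XOR z) AND (NOT w AND u)))
F2 = (((w OR z) IMPLIES (z XOR u)) AND ((NOT w XOR v) XOR (NOT z OR NOT w)))
Counterexample to F1=>F2 is where F1=1 and F2=0.
Evaluate each row (bits = u,v,w,z, MSB first):
  row 0 [0000]: F1=1 F2=0 -> F1&~F2 -> 1
  row 1 [0001]: F1=1 F2=0 -> F1&~F2 -> 1
  row 2 [0010]: F1=1 F2=0 -> F1&~F2 -> 1
  row 3 [0011]: F1=1 F2=0 -> F1&~F2 -> 1
  row 4 [0100]: F1=0 F2=1 -> F1&~F2 -> 0
  row 5 [0101]: F1=1 F2=1 -> F1&~F2 -> 0
  row 6 [0110]: F1=0 F2=0 -> F1&~F2 -> 0
  row 7 [0111]: F1=1 F2=1 -> F1&~F2 -> 0
  row 8 [1000]: F1=1 F2=0 -> F1&~F2 -> 1
  row 9 [1001]: F1=0 F2=0 -> F1&~F2 -> 0
  row 10 [1010]: F1=1 F2=1 -> F1&~F2 -> 0
  row 11 [1011]: F1=1 F2=0 -> F1&~F2 -> 1
  row 12 [1100]: F1=0 F2=1 -> F1&~F2 -> 0
  row 13 [1101]: F1=0 F2=0 -> F1&~F2 -> 0
  row 14 [1110]: F1=0 F2=0 -> F1&~F2 -> 0
  row 15 [1111]: F1=1 F2=0 -> F1&~F2 -> 1
Full result column, 4 rows per line (u,v fixed per line; w,z runs 00..11 left to right):
  rows 0-3 [u,v=00]: 1111  = hex F
  rows 4-7 [u,v=01]: 0000  = hex 0
  rows 8-11 [u,v=10]: 1001  = hex 9
  rows 12-15 [u,v=11]: 0001  = hex 1
Counterexample vector (row 0 .. row 15) = 1111000010010001
Output column grouped in 4s = 1111 0000 1001 0001 = 0xF091
Convert to decimal digit by digit (value = value*16 + digit):
  F -> 15
  15*16 + 0 = 240
  240*16 + 9 = 3849
  3849*16 + 1 = 61585
Decimal = 61585

61585


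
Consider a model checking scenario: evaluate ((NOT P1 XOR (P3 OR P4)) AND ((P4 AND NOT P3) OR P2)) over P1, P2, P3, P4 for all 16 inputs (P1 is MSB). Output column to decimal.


Formula: ((NOT P1 XOR (P3 OR P4)) AND ((P4 AND NOT P3) OR P2)) over P1, P2, P3, P4 (16 rows)
Evaluate each row (bits = P1,P2,P3,P4, MSB first):
  row 0 [0000]: ((NOT 0 XOR (0 OR 0)) AND ((0 AND NOT 0) OR 0)) -> 0
  row 1 [0001]: ((NOT 0 XOR (0 OR 1)) AND ((1 AND NOT 0) OR 0)) -> 0
  row 2 [0010]: ((NOT 0 XOR (1 OR 0)) AND ((0 AND NOT 1) OR 0)) -> 0
  row 3 [0011]: ((NOT 0 XOR (1 OR 1)) AND ((1 AND NOT 1) OR 0)) -> 0
  row 4 [0100]: ((NOT 0 XOR (0 OR 0)) AND ((0 AND NOT 0) OR 1)) -> 1
  row 5 [0101]: ((NOT 0 XOR (0 OR 1)) AND ((1 AND NOT 0) OR 1)) -> 0
  row 6 [0110]: ((NOT 0 XOR (1 OR 0)) AND ((0 AND NOT 1) OR 1)) -> 0
  row 7 [0111]: ((NOT 0 XOR (1 OR 1)) AND ((1 AND NOT 1) OR 1)) -> 0
  row 8 [1000]: ((NOT 1 XOR (0 OR 0)) AND ((0 AND NOT 0) OR 0)) -> 0
  row 9 [1001]: ((NOT 1 XOR (0 OR 1)) AND ((1 AND NOT 0) OR 0)) -> 1
  row 10 [1010]: ((NOT 1 XOR (1 OR 0)) AND ((0 AND NOT 1) OR 0)) -> 0
  row 11 [1011]: ((NOT 1 XOR (1 OR 1)) AND ((1 AND NOT 1) OR 0)) -> 0
  row 12 [1100]: ((NOT 1 XOR (0 OR 0)) AND ((0 AND NOT 0) OR 1)) -> 0
  row 13 [1101]: ((NOT 1 XOR (0 OR 1)) AND ((1 AND NOT 0) OR 1)) -> 1
  row 14 [1110]: ((NOT 1 XOR (1 OR 0)) AND ((0 AND NOT 1) OR 1)) -> 1
  row 15 [1111]: ((NOT 1 XOR (1 OR 1)) AND ((1 AND NOT 1) OR 1)) -> 1
Full result column, 4 rows per line (P1,P2 fixed per line; P3,P4 runs 00..11 left to right):
  rows 0-3 [P1,P2=00]: 0000  = hex 0
  rows 4-7 [P1,P2=01]: 1000  = hex 8
  rows 8-11 [P1,P2=10]: 0100  = hex 4
  rows 12-15 [P1,P2=11]: 0111  = hex 7
Output column (row 0 .. row 15) = 0000100001000111
Output column grouped in 4s = 0000 1000 0100 0111 = 0x0847
Convert to decimal digit by digit (value = value*16 + digit):
  0 -> 0
  0*16 + 8 = 8
  8*16 + 4 = 132
  132*16 + 7 = 2119
Decimal = 2119

2119


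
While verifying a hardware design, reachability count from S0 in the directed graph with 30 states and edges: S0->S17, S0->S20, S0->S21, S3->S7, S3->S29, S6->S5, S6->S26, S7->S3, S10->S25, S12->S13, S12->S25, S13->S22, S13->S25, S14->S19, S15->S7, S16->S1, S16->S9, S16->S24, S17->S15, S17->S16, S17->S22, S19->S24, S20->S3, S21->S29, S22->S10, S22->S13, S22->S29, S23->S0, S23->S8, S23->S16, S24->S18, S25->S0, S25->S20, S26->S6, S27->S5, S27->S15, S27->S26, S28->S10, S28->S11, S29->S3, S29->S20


BFS from S0:
  layer 0: {S0}
  layer 1: {S17, S20, S21}
  layer 2: {S3, S15, S16, S22, S29}
  layer 3: {S1, S7, S9, S10, S13, S24}
  layer 4: {S18, S25}
Reachable set: {S0, S1, S3, S7, S9, S10, S13, S15, S16, S17, S18, S20, S21, S22, S24, S25, S29}
Count = 17

17


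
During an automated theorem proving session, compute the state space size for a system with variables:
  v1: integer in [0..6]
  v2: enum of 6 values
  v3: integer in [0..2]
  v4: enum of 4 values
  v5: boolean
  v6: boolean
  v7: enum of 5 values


State space = product of domain sizes of all variables.
Domain sizes:
  v1 (integer in [0..6]): 7
  v2 (enum of 6 values): 6
  v3 (integer in [0..2]): 3
  v4 (enum of 4 values): 4
  v5 (boolean): 2
  v6 (boolean): 2
  v7 (enum of 5 values): 5
Product = 7 * 6 * 3 * 4 * 2 * 2 * 5 = 10080

10080


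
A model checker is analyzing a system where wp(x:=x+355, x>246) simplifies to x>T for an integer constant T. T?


Formula: wp(x:=E, P) = P[E/x] (substitute E for x in postcondition)
Step 1: Postcondition: x>246
Step 2: Substitute x+355 for x: x+355>246
Step 3: Solve for x: x > 246-355 = -109

-109


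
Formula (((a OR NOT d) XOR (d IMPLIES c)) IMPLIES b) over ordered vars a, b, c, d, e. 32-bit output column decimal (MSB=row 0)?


Formula: (((a OR NOT d) XOR (d IMPLIES c)) IMPLIES b) over a, b, c, d, e (32 rows)
Evaluate each row (bits = a,b,c,d,e, MSB first):
  row 0 [00000]: (((0 OR NOT 0) XOR (0 IMPLIES 0)) IMPLIES 0) -> 1
  row 1 [00001]: (((0 OR NOT 0) XOR (0 IMPLIES 0)) IMPLIES 0) -> 1
  row 2 [00010]: (((0 OR NOT 1) XOR (1 IMPLIES 0)) IMPLIES 0) -> 1
  row 3 [00011]: (((0 OR NOT 1) XOR (1 IMPLIES 0)) IMPLIES 0) -> 1
  row 4 [00100]: (((0 OR NOT 0) XOR (0 IMPLIES 1)) IMPLIES 0) -> 1
  row 5 [00101]: (((0 OR NOT 0) XOR (0 IMPLIES 1)) IMPLIES 0) -> 1
  row 6 [00110]: (((0 OR NOT 1) XOR (1 IMPLIES 1)) IMPLIES 0) -> 0
  row 7 [00111]: (((0 OR NOT 1) XOR (1 IMPLIES 1)) IMPLIES 0) -> 0
  row 8 [01000]: (((0 OR NOT 0) XOR (0 IMPLIES 0)) IMPLIES 1) -> 1
  row 9 [01001]: (((0 OR NOT 0) XOR (0 IMPLIES 0)) IMPLIES 1) -> 1
  row 10 [01010]: (((0 OR NOT 1) XOR (1 IMPLIES 0)) IMPLIES 1) -> 1
  row 11 [01011]: (((0 OR NOT 1) XOR (1 IMPLIES 0)) IMPLIES 1) -> 1
  row 12 [01100]: (((0 OR NOT 0) XOR (0 IMPLIES 1)) IMPLIES 1) -> 1
  row 13 [01101]: (((0 OR NOT 0) XOR (0 IMPLIES 1)) IMPLIES 1) -> 1
  row 14 [01110]: (((0 OR NOT 1) XOR (1 IMPLIES 1)) IMPLIES 1) -> 1
  row 15 [01111]: (((0 OR NOT 1) XOR (1 IMPLIES 1)) IMPLIES 1) -> 1
  row 16 [10000]: (((1 OR NOT 0) XOR (0 IMPLIES 0)) IMPLIES 0) -> 1
  row 17 [10001]: (((1 OR NOT 0) XOR (0 IMPLIES 0)) IMPLIES 0) -> 1
  row 18 [10010]: (((1 OR NOT 1) XOR (1 IMPLIES 0)) IMPLIES 0) -> 0
  row 19 [10011]: (((1 OR NOT 1) XOR (1 IMPLIES 0)) IMPLIES 0) -> 0
  row 20 [10100]: (((1 OR NOT 0) XOR (0 IMPLIES 1)) IMPLIES 0) -> 1
  row 21 [10101]: (((1 OR NOT 0) XOR (0 IMPLIES 1)) IMPLIES 0) -> 1
  row 22 [10110]: (((1 OR NOT 1) XOR (1 IMPLIES 1)) IMPLIES 0) -> 1
  row 23 [10111]: (((1 OR NOT 1) XOR (1 IMPLIES 1)) IMPLIES 0) -> 1
  row 24 [11000]: (((1 OR NOT 0) XOR (0 IMPLIES 0)) IMPLIES 1) -> 1
  row 25 [11001]: (((1 OR NOT 0) XOR (0 IMPLIES 0)) IMPLIES 1) -> 1
  row 26 [11010]: (((1 OR NOT 1) XOR (1 IMPLIES 0)) IMPLIES 1) -> 1
  row 27 [11011]: (((1 OR NOT 1) XOR (1 IMPLIES 0)) IMPLIES 1) -> 1
  row 28 [11100]: (((1 OR NOT 0) XOR (0 IMPLIES 1)) IMPLIES 1) -> 1
  row 29 [11101]: (((1 OR NOT 0) XOR (0 IMPLIES 1)) IMPLIES 1) -> 1
  row 30 [11110]: (((1 OR NOT 1) XOR (1 IMPLIES 1)) IMPLIES 1) -> 1
  row 31 [11111]: (((1 OR NOT 1) XOR (1 IMPLIES 1)) IMPLIES 1) -> 1
Full result column, 4 rows per line (a,b,c fixed per line; d,e runs 00..11 left to right):
  rows 0-3 [a,b,c=000]: 1111  = hex F
  rows 4-7 [a,b,c=001]: 1100  = hex C
  rows 8-11 [a,b,c=010]: 1111  = hex F
  rows 12-15 [a,b,c=011]: 1111  = hex F
  rows 16-19 [a,b,c=100]: 1100  = hex C
  rows 20-23 [a,b,c=101]: 1111  = hex F
  rows 24-27 [a,b,c=110]: 1111  = hex F
  rows 28-31 [a,b,c=111]: 1111  = hex F
Output column (row 0 .. row 31) = 11111100111111111100111111111111
Output column grouped in 4s = 1111 1100 1111 1111 1100 1111 1111 1111 = 0xFCFFCFFF
Convert to decimal digit by digit (value = value*16 + digit):
  F -> 15
  15*16 + 12 (C) = 252
  252*16 + 15 (F) = 4047
  4047*16 + 15 (F) = 64767
  64767*16 + 12 (C) = 1036284
  1036284*16 + 15 (F) = 16580559
  16580559*16 + 15 (F) = 265288959
  265288959*16 + 15 (F) = 4244623359
Decimal = 4244623359

4244623359


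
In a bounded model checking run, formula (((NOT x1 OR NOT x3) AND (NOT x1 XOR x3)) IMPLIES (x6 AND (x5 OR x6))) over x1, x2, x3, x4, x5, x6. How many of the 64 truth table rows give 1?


Formula: (((NOT x1 OR NOT x3) AND (NOT x1 XOR x3)) IMPLIES (x6 AND (x5 OR x6))) over 6 vars (64 rows)
Evaluate each row (x1, x2, x3, x4, x5, x6 as bits, MSB first):
  row 0 [000000]: (((NOT 0 OR NOT 0) AND (NOT 0 XOR 0)) IMPLIES (0 AND (0 OR 0))) -> 0
  row 1 [000001]: (((NOT 0 OR NOT 0) AND (NOT 0 XOR 0)) IMPLIES (1 AND (0 OR 1))) -> 1
  row 2 [000010]: (((NOT 0 OR NOT 0) AND (NOT 0 XOR 0)) IMPLIES (0 AND (1 OR 0))) -> 0
  row 3 [000011]: (((NOT 0 OR NOT 0) AND (NOT 0 XOR 0)) IMPLIES (1 AND (1 OR 1))) -> 1
  row 4 [000100]: (((NOT 0 OR NOT 0) AND (NOT 0 XOR 0)) IMPLIES (0 AND (0 OR 0))) -> 0
  (every remaining row is evaluated the same way; all 64 results are listed next)
Full result column, 8 rows per line (x1,x2,x3 fixed per line; x4,x5,x6 runs 000..111 left to right):
  rows 0-7 [x1,x2,x3=000]: 01010101  (ones: 4)
  rows 8-15 [x1,x2,x3=001]: 11111111  (ones: 8)
  rows 16-23 [x1,x2,x3=010]: 01010101  (ones: 4)
  rows 24-31 [x1,x2,x3=011]: 11111111  (ones: 8)
  rows 32-39 [x1,x2,x3=100]: 11111111  (ones: 8)
  rows 40-47 [x1,x2,x3=101]: 11111111  (ones: 8)
  rows 48-55 [x1,x2,x3=110]: 11111111  (ones: 8)
  rows 56-63 [x1,x2,x3=111]: 11111111  (ones: 8)
Count of 1-rows = 4+8+4+8+8+8+8+8 = 56

56


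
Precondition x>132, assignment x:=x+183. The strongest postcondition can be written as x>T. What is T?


Formula: sp(P, x:=E) = exists old_x. (x = E[old_x/x]) AND P[old_x/x] (old_x is the value of x before the assignment; eliminate old_x by solving x = E[old_x/x] for old_x)
Step 1: Precondition P: x>132, i.e. old_x > 132
Step 2: Assignment gives x = old_x + 183, so old_x = x - 183
Step 3: Substitute into P: x - 183 > 132
Step 4: Simplify: x > 132+183 = 315

315


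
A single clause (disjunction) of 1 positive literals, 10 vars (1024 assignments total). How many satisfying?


Step 1: Total=2^10=1024
Step 2: Unsat when all 1 false: 2^9=512
Step 3: Sat=1024-512=512

512


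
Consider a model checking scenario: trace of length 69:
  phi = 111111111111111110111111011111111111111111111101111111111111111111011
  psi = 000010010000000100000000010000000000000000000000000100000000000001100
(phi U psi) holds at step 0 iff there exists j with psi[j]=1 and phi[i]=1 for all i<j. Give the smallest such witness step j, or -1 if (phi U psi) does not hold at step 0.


(phi U psi) at 0: need smallest j with psi[j]=1 and phi[i]=1 for all i in [0,j).
Scan from step 0:
  step 0: phi=1, psi=0 -> continue
  step 1: phi=1, psi=0 -> continue
  step 2: phi=1, psi=0 -> continue
  step 3: phi=1, psi=0 -> continue
  step 4: psi=1 and phi held for [0,4) -> witness found
Witness step = 4

4


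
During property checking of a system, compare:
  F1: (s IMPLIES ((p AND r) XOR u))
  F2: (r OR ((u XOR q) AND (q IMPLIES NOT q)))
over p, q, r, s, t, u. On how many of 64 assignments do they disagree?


F1 = (s IMPLIES ((p AND r) XOR u))
F2 = (r OR ((u XOR q) AND (q IMPLIES NOT q)))
Evaluate both on each of 64 rows (bits = p,q,r,s,t,u):
  row 0 [000000]: F1=1 F2=0 (differ) -> 1
  row 1 [000001]: F1=1 F2=1 -> 0
  row 2 [000010]: F1=1 F2=0 (differ) -> 1
  row 3 [000011]: F1=1 F2=1 -> 0
  row 4 [000100]: F1=0 F2=0 -> 0
  (every remaining row is evaluated the same way; all 64 results are listed next)
Full result column, 8 rows per line (p,q,r fixed per line; s,t,u runs 000..111 left to right):
  rows 0-7 [p,q,r=000]: 10100000  (ones: 2)
  rows 8-15 [p,q,r=001]: 00001010  (ones: 2)
  rows 16-23 [p,q,r=010]: 11110101  (ones: 6)
  rows 24-31 [p,q,r=011]: 00001010  (ones: 2)
  rows 32-39 [p,q,r=100]: 10100000  (ones: 2)
  rows 40-47 [p,q,r=101]: 00000101  (ones: 2)
  rows 48-55 [p,q,r=110]: 11110101  (ones: 6)
  rows 56-63 [p,q,r=111]: 00000101  (ones: 2)
Disagreements = 2+2+6+2+2+2+6+2 = 24

24


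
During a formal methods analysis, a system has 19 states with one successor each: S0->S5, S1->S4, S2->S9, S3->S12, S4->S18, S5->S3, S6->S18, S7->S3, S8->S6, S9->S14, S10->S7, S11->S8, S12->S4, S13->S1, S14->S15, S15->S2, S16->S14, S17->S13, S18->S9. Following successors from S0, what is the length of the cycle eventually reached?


Trace from S0 until a state repeats:
  S0 -> S5 -> S3 -> S12 -> S4 -> S18 -> S9 -> S14 -> S15 -> S2 -> S9
S9 first seen at step 6, revisited at step 10.
Cycle length = 10 - 6 = 4

4


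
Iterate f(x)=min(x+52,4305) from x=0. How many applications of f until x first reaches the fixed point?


Step 1: x=0, cap=4305, increment=52
Step 2: x grows by 52 each step until capped at 4305; fixed point is x=4305
Step 3: iterations = ceil(4305/52) = 83

83
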